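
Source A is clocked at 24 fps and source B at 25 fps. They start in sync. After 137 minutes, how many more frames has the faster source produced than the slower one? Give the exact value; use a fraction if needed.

8220 frames

137 min = 8220 s.
A emits 24 × 8220 = 197280 frames; B emits 25 × 8220 = 205500.
Difference = 8220 frames; B is ahead of A.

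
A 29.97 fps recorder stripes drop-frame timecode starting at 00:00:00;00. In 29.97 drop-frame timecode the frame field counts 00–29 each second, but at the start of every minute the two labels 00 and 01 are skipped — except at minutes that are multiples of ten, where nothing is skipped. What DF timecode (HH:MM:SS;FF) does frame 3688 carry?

00:02:03;02

Each 10-minute DF block holds 10 × 60 × 30 − 9 × 2 = 17982 frames. 3688 ÷ 17982 → 0 full blocks, remainder 3688.
Within the partial block the first minute is 1800 frames and each further minute 1798, so 2 further minute boundaries passed. Total skipped labels = 18 × 0 + 2 × 2 = 4.
Non-drop label index = 3688 + 4 = 3692; at 30 labels/s that is 00:02:03:02, i.e. DF 00:02:03;02.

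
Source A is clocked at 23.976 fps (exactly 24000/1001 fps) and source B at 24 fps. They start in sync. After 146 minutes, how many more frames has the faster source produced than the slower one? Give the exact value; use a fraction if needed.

146 min = 8760 s.
A emits 24000/1001 × 8760 = 210240000/1001 frames; B emits 24 × 8760 = 210240.
Difference = 210240/1001 frames (≈ 210.0300); B is ahead of A.

210240/1001 frames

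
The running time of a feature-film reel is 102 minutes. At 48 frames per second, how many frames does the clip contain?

293760 frames

102 min = 6120 s.
Frames = 6120 × 48 = 293760.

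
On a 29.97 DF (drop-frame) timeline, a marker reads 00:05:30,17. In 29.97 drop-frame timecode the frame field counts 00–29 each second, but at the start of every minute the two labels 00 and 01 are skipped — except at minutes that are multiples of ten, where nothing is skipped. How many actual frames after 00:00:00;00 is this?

9907

Complete 10-minute blocks: 0, each 17982 frames → 0.
Remaining 5 whole minutes in the current block: 1800 + 4 × 1798 = 8992 frames.
Within the current minute: 30 × 30 + 17 − 2 = 915 (labels ;00/;01 skipped at this minute). Total = 0 + 8992 + 915 = 9907.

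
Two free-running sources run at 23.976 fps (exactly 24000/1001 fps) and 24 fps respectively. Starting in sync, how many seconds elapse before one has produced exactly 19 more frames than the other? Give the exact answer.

19019/24 seconds

The gap grows by |24 − 24000/1001| = 24/1001 frames per second.
Time for a 19-frame gap: 19 ÷ (24/1001) = 19019/24 s.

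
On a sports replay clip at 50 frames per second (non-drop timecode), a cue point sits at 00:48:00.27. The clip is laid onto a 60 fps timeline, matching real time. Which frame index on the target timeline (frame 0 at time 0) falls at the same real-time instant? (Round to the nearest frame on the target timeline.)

frame 172832

Source frame index: (0×3600 + 48×60 + 0) × 50 + 27 = 144027.
Real time: 144027 / (50) = 144027/50 s.
Target frame: (144027/50) × (60) = 864162/5 ≈ 172832.400 → 172832.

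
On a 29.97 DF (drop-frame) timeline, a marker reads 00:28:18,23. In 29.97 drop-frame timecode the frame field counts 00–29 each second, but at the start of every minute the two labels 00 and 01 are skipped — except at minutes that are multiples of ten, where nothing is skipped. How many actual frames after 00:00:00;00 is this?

Complete 10-minute blocks: 2, each 17982 frames → 35964.
Remaining 8 whole minutes in the current block: 1800 + 7 × 1798 = 14386 frames.
Within the current minute: 18 × 30 + 23 − 2 = 561 (labels ;00/;01 skipped at this minute). Total = 35964 + 14386 + 561 = 50911.

50911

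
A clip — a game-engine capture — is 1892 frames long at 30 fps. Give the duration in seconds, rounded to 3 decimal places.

63.067 seconds

Running time = 1892 × 1/30 = 946/15 s ≈ 63.067 s.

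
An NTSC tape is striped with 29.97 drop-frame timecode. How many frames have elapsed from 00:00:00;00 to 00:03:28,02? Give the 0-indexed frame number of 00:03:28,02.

6236

Complete 10-minute blocks: 0, each 17982 frames → 0.
Remaining 3 whole minutes in the current block: 1800 + 2 × 1798 = 5396 frames.
Within the current minute: 28 × 30 + 2 − 2 = 840 (labels ;00/;01 skipped at this minute). Total = 0 + 5396 + 840 = 6236.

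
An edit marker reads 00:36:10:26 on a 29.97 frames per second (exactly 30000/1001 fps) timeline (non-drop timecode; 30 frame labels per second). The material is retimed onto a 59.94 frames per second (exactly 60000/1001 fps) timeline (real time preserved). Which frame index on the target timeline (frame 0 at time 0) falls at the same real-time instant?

frame 130252

Source frame index: (0×3600 + 36×60 + 10) × 30 + 26 = 65126.
Real time: 65126 / (30000/1001) = 32595563/15000 s.
Target frame: (32595563/15000) × (60000/1001) = 130252.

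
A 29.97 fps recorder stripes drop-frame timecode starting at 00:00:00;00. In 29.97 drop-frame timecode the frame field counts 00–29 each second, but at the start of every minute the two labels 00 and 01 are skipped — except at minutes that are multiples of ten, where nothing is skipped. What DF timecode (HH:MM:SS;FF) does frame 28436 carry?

Each 10-minute DF block holds 10 × 60 × 30 − 9 × 2 = 17982 frames. 28436 ÷ 17982 → 1 full block, remainder 10454.
Within the partial block the first minute is 1800 frames and each further minute 1798, so 5 further minute boundaries passed. Total skipped labels = 18 × 1 + 2 × 5 = 28.
Non-drop label index = 28436 + 28 = 28464; at 30 labels/s that is 00:15:48:24, i.e. DF 00:15:48;24.

00:15:48;24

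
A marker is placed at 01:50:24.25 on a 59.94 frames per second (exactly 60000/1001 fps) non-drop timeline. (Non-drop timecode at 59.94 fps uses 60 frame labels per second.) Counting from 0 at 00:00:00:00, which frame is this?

frame 397465

Total seconds to the label: (1 × 3600 + 50 × 60 + 24) = 6624.
Frame index = 6624 × 60 + 25 = 397465.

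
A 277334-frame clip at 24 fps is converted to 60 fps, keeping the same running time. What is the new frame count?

693335 frames

Target frames = source frames × (target rate / source rate) = 277334 × (60)/(24) = 277334 × 5/2 = 693335.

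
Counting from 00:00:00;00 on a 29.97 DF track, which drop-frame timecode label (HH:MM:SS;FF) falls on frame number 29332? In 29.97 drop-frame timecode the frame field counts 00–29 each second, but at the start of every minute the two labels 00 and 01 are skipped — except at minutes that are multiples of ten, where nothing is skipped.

00:16:18;22

Each 10-minute DF block holds 10 × 60 × 30 − 9 × 2 = 17982 frames. 29332 ÷ 17982 → 1 full block, remainder 11350.
Within the partial block the first minute is 1800 frames and each further minute 1798, so 6 further minute boundaries passed. Total skipped labels = 18 × 1 + 2 × 6 = 30.
Non-drop label index = 29332 + 30 = 29362; at 30 labels/s that is 00:16:18:22, i.e. DF 00:16:18;22.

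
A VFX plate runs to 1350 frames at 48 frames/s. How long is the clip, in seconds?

28.125 seconds

Running time = 1350 / (48) = 28.125 s.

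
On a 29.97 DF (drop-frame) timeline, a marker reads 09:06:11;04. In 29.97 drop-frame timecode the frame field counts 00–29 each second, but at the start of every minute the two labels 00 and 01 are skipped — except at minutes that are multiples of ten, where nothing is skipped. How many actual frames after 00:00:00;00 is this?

As if non-drop at 30 labels/s: (9 × 3600 + 6 × 60 + 11) × 30 + 4 = 983134.
Minute boundaries passed: 546; those not divisible by 10: 546 − 54 = 492; dropped labels = 2 × 492 = 984.
Actual frame index = 983134 − 984 = 982150.

982150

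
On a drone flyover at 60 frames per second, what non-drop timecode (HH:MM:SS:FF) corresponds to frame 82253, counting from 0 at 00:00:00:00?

82253 ÷ 60 = 1370 full seconds, remainder 53 frames.
1370 s = 0 h 22 min 50 s.
Timecode: 00:22:50:53.

00:22:50:53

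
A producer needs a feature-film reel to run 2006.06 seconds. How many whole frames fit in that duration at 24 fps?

48145 frames

Frames = 2006.06 × 24 = 1203636/25 ≈ 48145.4400.
Complete frames: 48145.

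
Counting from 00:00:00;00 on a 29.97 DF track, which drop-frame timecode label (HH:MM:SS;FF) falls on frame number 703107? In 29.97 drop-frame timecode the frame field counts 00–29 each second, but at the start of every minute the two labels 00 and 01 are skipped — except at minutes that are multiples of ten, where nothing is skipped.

06:31:00;11

Ten DF minutes hold 17982 frames, so frame 703107 lies in block 39 (frames 701298–719279) with 1809 frames into that block.
The block's first minute is 1800 frames and the rest 1798 each; 1809 frames reaches minute 1, so 39 × 18 + 1 × 2 = 704 labels have been skipped so far.
Adding those back, label number 703107 + 704 = 703811 at 30 labels/s is 23460 s + 11 f = 6 h 31 min 0 s frame 11, i.e. 06:31:00;11.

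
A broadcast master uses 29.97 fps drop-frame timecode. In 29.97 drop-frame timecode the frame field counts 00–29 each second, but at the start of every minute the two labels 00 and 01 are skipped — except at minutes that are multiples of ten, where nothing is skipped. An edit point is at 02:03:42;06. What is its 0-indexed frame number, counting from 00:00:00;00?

Complete 10-minute blocks: 12, each 17982 frames → 215784.
Remaining 3 whole minutes in the current block: 1800 + 2 × 1798 = 5396 frames.
Within the current minute: 42 × 30 + 6 − 2 = 1264 (labels ;00/;01 skipped at this minute). Total = 215784 + 5396 + 1264 = 222444.

222444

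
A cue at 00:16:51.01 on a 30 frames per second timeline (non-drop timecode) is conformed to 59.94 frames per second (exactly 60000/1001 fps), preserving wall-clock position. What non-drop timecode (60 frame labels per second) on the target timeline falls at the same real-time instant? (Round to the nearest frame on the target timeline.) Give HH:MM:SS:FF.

00:16:50:01

Source frame index: (0×3600 + 16×60 + 51) × 30 + 1 = 30331.
Real time: 30331 / (30) = 30331/30 s.
Target frame: (30331/30) × (60000/1001) = 8666000/143 ≈ 60601.399 → 60601.
At 60 labels/s: frame 60601 → 00:16:50:01.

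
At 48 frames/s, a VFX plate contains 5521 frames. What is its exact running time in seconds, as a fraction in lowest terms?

Running time = 5521 ÷ (48) = 5521 × 1/48 = 5521/48 s.

5521/48 seconds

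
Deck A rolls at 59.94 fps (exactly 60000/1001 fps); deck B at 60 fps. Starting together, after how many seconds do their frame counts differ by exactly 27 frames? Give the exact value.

450.45 seconds

The gap grows by |60 − 60000/1001| = 60/1001 frames per second.
Time for a 27-frame gap: 27 ÷ (60/1001) = 450.45 s.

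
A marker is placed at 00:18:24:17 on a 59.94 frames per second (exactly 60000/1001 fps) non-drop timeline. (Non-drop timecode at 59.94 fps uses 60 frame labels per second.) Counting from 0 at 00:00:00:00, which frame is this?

Total seconds to the label: (0 × 3600 + 18 × 60 + 24) = 1104.
Frame index = 1104 × 60 + 17 = 66257.

frame 66257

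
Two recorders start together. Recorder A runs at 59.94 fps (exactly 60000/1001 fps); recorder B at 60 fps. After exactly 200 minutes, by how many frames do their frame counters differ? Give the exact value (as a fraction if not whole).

720000/1001 frames

200 min = 12000 s.
A emits 60000/1001 × 12000 = 720000000/1001 frames; B emits 60 × 12000 = 720000.
Difference = 720000/1001 frames (≈ 719.2807); B is ahead of A.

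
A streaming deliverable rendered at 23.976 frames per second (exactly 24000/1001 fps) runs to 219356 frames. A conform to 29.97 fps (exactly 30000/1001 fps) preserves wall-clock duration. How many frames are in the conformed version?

Target frames = source frames × (target rate / source rate) = 219356 × (30000/1001)/(24000/1001) = 219356 × 5/4 = 274195.

274195 frames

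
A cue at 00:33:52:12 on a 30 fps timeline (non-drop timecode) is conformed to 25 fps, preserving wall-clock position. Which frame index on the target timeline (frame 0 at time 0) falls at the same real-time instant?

Source frame index: (0×3600 + 33×60 + 52) × 30 + 12 = 60972.
Real time: 60972 / (30) = 10162/5 s.
Target frame: (10162/5) × (25) = 50810.

frame 50810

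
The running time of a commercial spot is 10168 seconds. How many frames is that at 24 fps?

244032 frames

Frames = 10168 × 24 = 244032.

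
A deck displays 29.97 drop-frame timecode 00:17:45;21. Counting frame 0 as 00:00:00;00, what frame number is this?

Complete 10-minute blocks: 1, each 17982 frames → 17982.
Remaining 7 whole minutes in the current block: 1800 + 6 × 1798 = 12588 frames.
Within the current minute: 45 × 30 + 21 − 2 = 1369 (labels ;00/;01 skipped at this minute). Total = 17982 + 12588 + 1369 = 31939.

31939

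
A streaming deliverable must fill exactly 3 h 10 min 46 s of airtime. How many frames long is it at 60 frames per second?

686760 frames

3 h 10 min 46 s = 11446 s.
Frames = 11446 × 60 = 686760.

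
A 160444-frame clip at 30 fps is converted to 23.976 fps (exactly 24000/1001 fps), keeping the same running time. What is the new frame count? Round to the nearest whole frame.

128227 frames

Frames at target rate = 160444 × (24000/1001) / (30) = 128355200/1001 ≈ 128226.973.
Nearest whole frame: 128227.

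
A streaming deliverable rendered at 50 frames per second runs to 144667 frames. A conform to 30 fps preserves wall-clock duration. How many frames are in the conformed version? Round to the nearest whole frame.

Frames at target rate = 144667 × (30) / (50) = 434001/5 ≈ 86800.200.
Nearest whole frame: 86800.

86800 frames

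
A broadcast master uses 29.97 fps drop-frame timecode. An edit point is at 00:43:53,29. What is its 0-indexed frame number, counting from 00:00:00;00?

As if non-drop at 30 labels/s: (0 × 3600 + 43 × 60 + 53) × 30 + 29 = 79019.
Minute boundaries passed: 43; those not divisible by 10: 43 − 4 = 39; dropped labels = 2 × 39 = 78.
Actual frame index = 79019 − 78 = 78941.

78941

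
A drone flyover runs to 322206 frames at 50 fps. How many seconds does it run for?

Running time = 322206 / (50) = 6444.12 s.

6444.12 seconds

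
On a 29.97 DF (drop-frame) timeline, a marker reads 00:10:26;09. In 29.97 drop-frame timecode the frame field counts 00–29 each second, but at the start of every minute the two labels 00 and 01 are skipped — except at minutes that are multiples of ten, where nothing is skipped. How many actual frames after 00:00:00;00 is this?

Complete 10-minute blocks: 1, each 17982 frames → 17982.
Remaining 0 whole minutes in the current block: 0 frames.
Within the current minute: 26 × 30 + 9 = 789. Total = 17982 + 0 + 789 = 18771.

18771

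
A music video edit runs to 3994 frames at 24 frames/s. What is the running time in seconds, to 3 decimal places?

Running time = 3994 × 1/24 = 1997/12 s ≈ 166.417 s.

166.417 seconds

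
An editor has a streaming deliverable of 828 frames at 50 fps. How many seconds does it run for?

Running time = 828 / (50) = 16.56 s.

16.56 seconds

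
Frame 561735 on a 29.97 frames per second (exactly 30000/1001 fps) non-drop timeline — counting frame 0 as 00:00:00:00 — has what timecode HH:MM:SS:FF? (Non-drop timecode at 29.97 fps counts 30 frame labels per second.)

05:12:04:15

561735 ÷ 30 = 18724 full seconds, remainder 15 frames.
18724 s = 5 h 12 min 4 s.
Timecode: 05:12:04:15.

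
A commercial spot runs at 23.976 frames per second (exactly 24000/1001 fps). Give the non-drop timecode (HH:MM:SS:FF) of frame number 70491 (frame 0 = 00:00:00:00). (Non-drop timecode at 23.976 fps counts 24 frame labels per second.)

70491 ÷ 24 = 2937 full seconds, remainder 3 frames.
2937 s = 0 h 48 min 57 s.
Timecode: 00:48:57:03.

00:48:57:03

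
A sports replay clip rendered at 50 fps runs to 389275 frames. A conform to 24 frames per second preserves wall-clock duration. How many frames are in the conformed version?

186852 frames

Target frames = source frames × (target rate / source rate) = 389275 × (24)/(50) = 389275 × 12/25 = 186852.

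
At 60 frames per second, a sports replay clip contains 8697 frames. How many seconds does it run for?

144.95 seconds

Running time = 8697 / (60) = 144.95 s.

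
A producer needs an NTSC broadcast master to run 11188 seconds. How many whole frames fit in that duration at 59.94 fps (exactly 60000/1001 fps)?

670609 frames

Frames = 11188 × 60000/1001 = 671280000/1001 ≈ 670609.3906.
Complete frames: 670609.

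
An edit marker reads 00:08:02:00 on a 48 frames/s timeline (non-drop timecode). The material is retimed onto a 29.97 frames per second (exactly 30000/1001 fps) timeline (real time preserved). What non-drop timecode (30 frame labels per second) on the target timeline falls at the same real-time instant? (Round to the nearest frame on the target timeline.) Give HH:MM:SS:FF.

Source frame index: (0×3600 + 8×60 + 2) × 48 + 0 = 23136.
Real time: 23136 / (48) = 482 s.
Target frame: (482) × (30000/1001) = 14460000/1001 ≈ 14445.554 → 14446.
At 30 labels/s: frame 14446 → 00:08:01:16.

00:08:01:16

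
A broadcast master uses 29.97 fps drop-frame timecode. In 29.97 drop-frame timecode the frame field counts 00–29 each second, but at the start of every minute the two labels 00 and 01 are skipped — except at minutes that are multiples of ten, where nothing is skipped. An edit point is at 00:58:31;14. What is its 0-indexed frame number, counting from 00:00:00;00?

105238

Complete 10-minute blocks: 5, each 17982 frames → 89910.
Remaining 8 whole minutes in the current block: 1800 + 7 × 1798 = 14386 frames.
Within the current minute: 31 × 30 + 14 − 2 = 942 (labels ;00/;01 skipped at this minute). Total = 89910 + 14386 + 942 = 105238.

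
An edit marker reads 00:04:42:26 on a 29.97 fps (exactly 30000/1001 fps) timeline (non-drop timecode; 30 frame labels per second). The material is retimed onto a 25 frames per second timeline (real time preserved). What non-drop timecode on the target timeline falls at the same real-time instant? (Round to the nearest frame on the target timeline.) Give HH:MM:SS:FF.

Source frame index: (0×3600 + 4×60 + 42) × 30 + 26 = 8486.
Real time: 8486 / (30000/1001) = 4247243/15000 s.
Target frame: (4247243/15000) × (25) = 4247243/600 ≈ 7078.738 → 7079.
At 25 labels/s: frame 7079 → 00:04:43:04.

00:04:43:04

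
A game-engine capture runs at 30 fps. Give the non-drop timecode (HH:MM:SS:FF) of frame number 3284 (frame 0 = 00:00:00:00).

00:01:49:14

3284 ÷ 30 = 109 full seconds, remainder 14 frames.
109 s = 0 h 1 min 49 s.
Timecode: 00:01:49:14.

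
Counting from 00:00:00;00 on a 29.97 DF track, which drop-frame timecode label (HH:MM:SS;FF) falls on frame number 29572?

00:16:26;22

Ten DF minutes hold 17982 frames, so frame 29572 lies in block 1 (frames 17982–35963) with 11590 frames into that block.
The block's first minute is 1800 frames and the rest 1798 each; 11590 frames reaches minute 6, so 1 × 18 + 6 × 2 = 30 labels have been skipped so far.
Adding those back, label number 29572 + 30 = 29602 at 30 labels/s is 986 s + 22 f = 0 h 16 min 26 s frame 22, i.e. 00:16:26;22.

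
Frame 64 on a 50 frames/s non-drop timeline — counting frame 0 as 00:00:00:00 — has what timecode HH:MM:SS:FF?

64 ÷ 50 = 1 full seconds, remainder 14 frames.
1 s = 0 h 0 min 1 s.
Timecode: 00:00:01:14.

00:00:01:14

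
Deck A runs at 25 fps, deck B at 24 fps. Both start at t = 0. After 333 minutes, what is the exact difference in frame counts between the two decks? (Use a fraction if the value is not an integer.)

19980 frames

333 min = 19980 s.
A emits 25 × 19980 = 499500 frames; B emits 24 × 19980 = 479520.
Difference = 19980 frames; B is behind A.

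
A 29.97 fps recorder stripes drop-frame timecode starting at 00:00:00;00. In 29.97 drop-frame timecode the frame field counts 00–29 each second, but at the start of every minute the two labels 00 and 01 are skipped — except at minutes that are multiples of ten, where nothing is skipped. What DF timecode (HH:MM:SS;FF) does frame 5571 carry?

Each 10-minute DF block holds 10 × 60 × 30 − 9 × 2 = 17982 frames. 5571 ÷ 17982 → 0 full blocks, remainder 5571.
Within the partial block the first minute is 1800 frames and each further minute 1798, so 3 further minute boundaries passed. Total skipped labels = 18 × 0 + 2 × 3 = 6.
Non-drop label index = 5571 + 6 = 5577; at 30 labels/s that is 00:03:05:27, i.e. DF 00:03:05;27.

00:03:05;27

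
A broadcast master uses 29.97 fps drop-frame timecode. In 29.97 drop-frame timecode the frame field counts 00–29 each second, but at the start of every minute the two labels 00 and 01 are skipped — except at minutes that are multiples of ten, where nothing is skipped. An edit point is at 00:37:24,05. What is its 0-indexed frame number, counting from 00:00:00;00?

Complete 10-minute blocks: 3, each 17982 frames → 53946.
Remaining 7 whole minutes in the current block: 1800 + 6 × 1798 = 12588 frames.
Within the current minute: 24 × 30 + 5 − 2 = 723 (labels ;00/;01 skipped at this minute). Total = 53946 + 12588 + 723 = 67257.

67257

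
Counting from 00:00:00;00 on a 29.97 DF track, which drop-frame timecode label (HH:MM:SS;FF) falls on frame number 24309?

00:13:31;03

Each 10-minute DF block holds 10 × 60 × 30 − 9 × 2 = 17982 frames. 24309 ÷ 17982 → 1 full block, remainder 6327.
Within the partial block the first minute is 1800 frames and each further minute 1798, so 3 further minute boundaries passed. Total skipped labels = 18 × 1 + 2 × 3 = 24.
Non-drop label index = 24309 + 24 = 24333; at 30 labels/s that is 00:13:31:03, i.e. DF 00:13:31;03.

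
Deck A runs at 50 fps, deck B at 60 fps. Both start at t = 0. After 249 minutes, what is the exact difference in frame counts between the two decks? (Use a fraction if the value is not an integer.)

249 min = 14940 s.
A emits 50 × 14940 = 747000 frames; B emits 60 × 14940 = 896400.
Difference = 149400 frames; B is ahead of A.

149400 frames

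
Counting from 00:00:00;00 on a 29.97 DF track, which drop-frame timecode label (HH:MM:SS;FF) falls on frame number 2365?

00:01:18;27

Ten DF minutes hold 17982 frames, so frame 2365 lies in block 0 (frames 0–17981) with 2365 frames into that block.
The block's first minute is 1800 frames and the rest 1798 each; 2365 frames reaches minute 1, so 0 × 18 + 1 × 2 = 2 labels have been skipped so far.
Adding those back, label number 2365 + 2 = 2367 at 30 labels/s is 78 s + 27 f = 0 h 1 min 18 s frame 27, i.e. 00:01:18;27.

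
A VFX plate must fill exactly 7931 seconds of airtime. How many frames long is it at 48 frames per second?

Frames = 7931 × 48 = 380688.

380688 frames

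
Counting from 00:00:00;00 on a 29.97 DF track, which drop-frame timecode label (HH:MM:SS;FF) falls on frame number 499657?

Ten DF minutes hold 17982 frames, so frame 499657 lies in block 27 (frames 485514–503495) with 14143 frames into that block.
The block's first minute is 1800 frames and the rest 1798 each; 14143 frames reaches minute 7, so 27 × 18 + 7 × 2 = 500 labels have been skipped so far.
Adding those back, label number 499657 + 500 = 500157 at 30 labels/s is 16671 s + 27 f = 4 h 37 min 51 s frame 27, i.e. 04:37:51;27.

04:37:51;27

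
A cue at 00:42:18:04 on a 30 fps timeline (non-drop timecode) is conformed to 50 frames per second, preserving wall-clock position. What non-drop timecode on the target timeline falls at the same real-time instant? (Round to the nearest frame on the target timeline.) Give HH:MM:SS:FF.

Source frame index: (0×3600 + 42×60 + 18) × 30 + 4 = 76144.
Real time: 76144 / (30) = 38072/15 s.
Target frame: (38072/15) × (50) = 380720/3 ≈ 126906.667 → 126907.
At 50 labels/s: frame 126907 → 00:42:18:07.

00:42:18:07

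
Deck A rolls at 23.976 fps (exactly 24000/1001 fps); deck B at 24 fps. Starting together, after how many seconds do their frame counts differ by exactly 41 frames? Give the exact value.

The gap grows by |24 − 24000/1001| = 24/1001 frames per second.
Time for a 41-frame gap: 41 ÷ (24/1001) = 41041/24 s.

41041/24 seconds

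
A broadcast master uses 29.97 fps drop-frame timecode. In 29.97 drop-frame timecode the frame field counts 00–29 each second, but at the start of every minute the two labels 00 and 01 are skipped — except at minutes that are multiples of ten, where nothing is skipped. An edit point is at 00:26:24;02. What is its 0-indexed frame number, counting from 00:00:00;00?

As if non-drop at 30 labels/s: (0 × 3600 + 26 × 60 + 24) × 30 + 2 = 47522.
Minute boundaries passed: 26; those not divisible by 10: 26 − 2 = 24; dropped labels = 2 × 24 = 48.
Actual frame index = 47522 − 48 = 47474.

47474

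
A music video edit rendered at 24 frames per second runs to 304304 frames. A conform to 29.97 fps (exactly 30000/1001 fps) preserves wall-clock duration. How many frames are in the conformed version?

380000 frames

Target frames = source frames × (target rate / source rate) = 304304 × (30000/1001)/(24) = 304304 × 1250/1001 = 380000.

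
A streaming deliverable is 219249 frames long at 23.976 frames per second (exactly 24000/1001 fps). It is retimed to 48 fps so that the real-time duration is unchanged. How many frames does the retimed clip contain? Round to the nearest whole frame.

438936 frames

Frames at target rate = 219249 × (48) / (24000/1001) = 219468249/500 ≈ 438936.498.
Nearest whole frame: 438936.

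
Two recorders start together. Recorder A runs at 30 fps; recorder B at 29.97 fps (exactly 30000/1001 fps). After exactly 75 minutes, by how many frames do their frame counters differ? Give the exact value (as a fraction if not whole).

75 min = 4500 s.
A emits 30 × 4500 = 135000 frames; B emits 30000/1001 × 4500 = 135000000/1001.
Difference = 135000/1001 frames (≈ 134.8651); B is behind A.

135000/1001 frames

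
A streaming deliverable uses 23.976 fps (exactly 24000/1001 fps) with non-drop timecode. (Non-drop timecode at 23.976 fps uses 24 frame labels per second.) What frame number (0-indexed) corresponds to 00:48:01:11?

Total seconds to the label: (0 × 3600 + 48 × 60 + 1) = 2881.
Frame index = 2881 × 24 + 11 = 69155.

69155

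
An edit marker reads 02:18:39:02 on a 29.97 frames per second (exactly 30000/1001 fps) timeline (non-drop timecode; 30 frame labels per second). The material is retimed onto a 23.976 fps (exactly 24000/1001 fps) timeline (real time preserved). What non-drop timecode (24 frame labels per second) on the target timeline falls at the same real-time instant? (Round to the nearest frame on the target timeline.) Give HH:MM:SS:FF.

02:18:39:02

Source frame index: (2×3600 + 18×60 + 39) × 30 + 2 = 249572.
Real time: 249572 / (30000/1001) = 62455393/7500 s.
Target frame: (62455393/7500) × (24000/1001) = 998288/5 ≈ 199657.600 → 199658.
At 24 labels/s: frame 199658 → 02:18:39:02.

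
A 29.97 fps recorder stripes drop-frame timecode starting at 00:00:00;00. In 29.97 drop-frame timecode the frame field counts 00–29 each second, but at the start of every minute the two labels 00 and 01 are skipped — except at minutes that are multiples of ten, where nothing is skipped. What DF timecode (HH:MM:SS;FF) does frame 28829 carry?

00:16:01;29

Ten DF minutes hold 17982 frames, so frame 28829 lies in block 1 (frames 17982–35963) with 10847 frames into that block.
The block's first minute is 1800 frames and the rest 1798 each; 10847 frames reaches minute 6, so 1 × 18 + 6 × 2 = 30 labels have been skipped so far.
Adding those back, label number 28829 + 30 = 28859 at 30 labels/s is 961 s + 29 f = 0 h 16 min 1 s frame 29, i.e. 00:16:01;29.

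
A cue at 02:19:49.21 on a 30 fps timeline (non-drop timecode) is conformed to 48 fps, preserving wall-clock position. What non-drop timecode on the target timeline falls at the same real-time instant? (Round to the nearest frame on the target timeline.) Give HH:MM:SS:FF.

Source frame index: (2×3600 + 19×60 + 49) × 30 + 21 = 251691.
Real time: 251691 / (30) = 83897/10 s.
Target frame: (83897/10) × (48) = 2013528/5 ≈ 402705.600 → 402706.
At 48 labels/s: frame 402706 → 02:19:49:34.

02:19:49:34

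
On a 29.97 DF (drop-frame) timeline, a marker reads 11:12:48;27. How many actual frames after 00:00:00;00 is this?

1209857

As if non-drop at 30 labels/s: (11 × 3600 + 12 × 60 + 48) × 30 + 27 = 1211067.
Minute boundaries passed: 672; those not divisible by 10: 672 − 67 = 605; dropped labels = 2 × 605 = 1210.
Actual frame index = 1211067 − 1210 = 1209857.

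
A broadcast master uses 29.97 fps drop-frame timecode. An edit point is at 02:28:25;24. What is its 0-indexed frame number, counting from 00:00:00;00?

266906

Complete 10-minute blocks: 14, each 17982 frames → 251748.
Remaining 8 whole minutes in the current block: 1800 + 7 × 1798 = 14386 frames.
Within the current minute: 25 × 30 + 24 − 2 = 772 (labels ;00/;01 skipped at this minute). Total = 251748 + 14386 + 772 = 266906.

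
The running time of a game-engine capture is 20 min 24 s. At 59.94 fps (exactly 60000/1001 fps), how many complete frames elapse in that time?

73366 frames

20 min 24 s = 1224 s.
Frames = 1224 × 60000/1001 = 73440000/1001 ≈ 73366.6334.
Complete frames: 73366.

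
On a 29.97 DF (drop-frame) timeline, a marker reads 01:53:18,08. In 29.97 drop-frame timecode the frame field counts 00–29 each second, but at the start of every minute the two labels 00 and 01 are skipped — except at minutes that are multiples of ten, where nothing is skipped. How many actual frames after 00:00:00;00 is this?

203744

As if non-drop at 30 labels/s: (1 × 3600 + 53 × 60 + 18) × 30 + 8 = 203948.
Minute boundaries passed: 113; those not divisible by 10: 113 − 11 = 102; dropped labels = 2 × 102 = 204.
Actual frame index = 203948 − 204 = 203744.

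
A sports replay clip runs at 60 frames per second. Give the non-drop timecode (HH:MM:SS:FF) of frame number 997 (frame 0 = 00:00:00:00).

997 ÷ 60 = 16 full seconds, remainder 37 frames.
16 s = 0 h 0 min 16 s.
Timecode: 00:00:16:37.

00:00:16:37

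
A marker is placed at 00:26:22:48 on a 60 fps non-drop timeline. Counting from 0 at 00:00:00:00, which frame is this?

94968

Total seconds to the label: (0 × 3600 + 26 × 60 + 22) = 1582.
Frame index = 1582 × 60 + 48 = 94968.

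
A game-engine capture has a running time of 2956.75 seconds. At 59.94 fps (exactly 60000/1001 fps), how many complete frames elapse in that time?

177227 frames

Frames = 2956.75 × 60000/1001 = 177405000/1001 ≈ 177227.7722.
Complete frames: 177227.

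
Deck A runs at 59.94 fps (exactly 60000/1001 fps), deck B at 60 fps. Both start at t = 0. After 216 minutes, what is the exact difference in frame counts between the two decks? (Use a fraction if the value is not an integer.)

216 min = 12960 s.
A emits 60000/1001 × 12960 = 777600000/1001 frames; B emits 60 × 12960 = 777600.
Difference = 777600/1001 frames (≈ 776.8232); B is ahead of A.

777600/1001 frames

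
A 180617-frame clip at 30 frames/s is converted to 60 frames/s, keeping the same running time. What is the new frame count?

361234 frames

Target frames = source frames × (target rate / source rate) = 180617 × (60)/(30) = 180617 × 2 = 361234.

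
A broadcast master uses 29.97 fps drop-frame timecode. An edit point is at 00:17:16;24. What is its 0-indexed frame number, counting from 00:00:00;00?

31072

As if non-drop at 30 labels/s: (0 × 3600 + 17 × 60 + 16) × 30 + 24 = 31104.
Minute boundaries passed: 17; those not divisible by 10: 17 − 1 = 16; dropped labels = 2 × 16 = 32.
Actual frame index = 31104 − 32 = 31072.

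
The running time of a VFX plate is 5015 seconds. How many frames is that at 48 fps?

Frames = 5015 × 48 = 240720.

240720 frames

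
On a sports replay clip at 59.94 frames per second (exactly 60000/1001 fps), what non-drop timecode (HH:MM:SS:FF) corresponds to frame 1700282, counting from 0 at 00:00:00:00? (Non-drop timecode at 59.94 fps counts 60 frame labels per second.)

07:52:18:02

1700282 ÷ 60 = 28338 full seconds, remainder 2 frames.
28338 s = 7 h 52 min 18 s.
Timecode: 07:52:18:02.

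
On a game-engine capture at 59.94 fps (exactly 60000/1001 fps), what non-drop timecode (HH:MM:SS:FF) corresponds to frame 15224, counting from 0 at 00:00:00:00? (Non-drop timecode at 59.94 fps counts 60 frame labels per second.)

15224 ÷ 60 = 253 full seconds, remainder 44 frames.
253 s = 0 h 4 min 13 s.
Timecode: 00:04:13:44.

00:04:13:44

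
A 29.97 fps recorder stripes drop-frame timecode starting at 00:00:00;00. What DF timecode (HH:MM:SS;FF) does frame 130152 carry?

01:12:22;22

Each 10-minute DF block holds 10 × 60 × 30 − 9 × 2 = 17982 frames. 130152 ÷ 17982 → 7 full blocks, remainder 4278.
Within the partial block the first minute is 1800 frames and each further minute 1798, so 2 further minute boundaries passed. Total skipped labels = 18 × 7 + 2 × 2 = 130.
Non-drop label index = 130152 + 130 = 130282; at 30 labels/s that is 01:12:22:22, i.e. DF 01:12:22;22.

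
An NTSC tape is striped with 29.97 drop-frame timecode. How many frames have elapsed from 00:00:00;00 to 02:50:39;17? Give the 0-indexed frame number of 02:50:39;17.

306881

As if non-drop at 30 labels/s: (2 × 3600 + 50 × 60 + 39) × 30 + 17 = 307187.
Minute boundaries passed: 170; those not divisible by 10: 170 − 17 = 153; dropped labels = 2 × 153 = 306.
Actual frame index = 307187 − 306 = 306881.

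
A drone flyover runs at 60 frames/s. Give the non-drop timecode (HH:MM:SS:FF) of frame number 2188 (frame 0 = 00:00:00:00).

00:00:36:28

2188 ÷ 60 = 36 full seconds, remainder 28 frames.
36 s = 0 h 0 min 36 s.
Timecode: 00:00:36:28.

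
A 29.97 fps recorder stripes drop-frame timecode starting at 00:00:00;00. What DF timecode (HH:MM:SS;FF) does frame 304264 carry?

Each 10-minute DF block holds 10 × 60 × 30 − 9 × 2 = 17982 frames. 304264 ÷ 17982 → 16 full blocks, remainder 16552.
Within the partial block the first minute is 1800 frames and each further minute 1798, so 9 further minute boundaries passed. Total skipped labels = 18 × 16 + 2 × 9 = 306.
Non-drop label index = 304264 + 306 = 304570; at 30 labels/s that is 02:49:12:10, i.e. DF 02:49:12;10.

02:49:12;10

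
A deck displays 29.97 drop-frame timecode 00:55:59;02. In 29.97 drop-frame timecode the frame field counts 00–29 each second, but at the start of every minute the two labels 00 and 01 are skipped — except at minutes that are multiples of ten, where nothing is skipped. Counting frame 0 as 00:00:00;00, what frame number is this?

100672

Complete 10-minute blocks: 5, each 17982 frames → 89910.
Remaining 5 whole minutes in the current block: 1800 + 4 × 1798 = 8992 frames.
Within the current minute: 59 × 30 + 2 − 2 = 1770 (labels ;00/;01 skipped at this minute). Total = 89910 + 8992 + 1770 = 100672.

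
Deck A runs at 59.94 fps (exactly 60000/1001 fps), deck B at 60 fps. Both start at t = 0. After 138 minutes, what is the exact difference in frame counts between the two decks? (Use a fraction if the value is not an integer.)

138 min = 8280 s.
A emits 60000/1001 × 8280 = 496800000/1001 frames; B emits 60 × 8280 = 496800.
Difference = 496800/1001 frames (≈ 496.3037); B is ahead of A.

496800/1001 frames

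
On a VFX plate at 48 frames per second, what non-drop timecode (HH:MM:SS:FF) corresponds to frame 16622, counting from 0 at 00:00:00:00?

00:05:46:14

16622 ÷ 48 = 346 full seconds, remainder 14 frames.
346 s = 0 h 5 min 46 s.
Timecode: 00:05:46:14.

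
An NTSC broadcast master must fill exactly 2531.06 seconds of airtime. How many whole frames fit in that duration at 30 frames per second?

Frames = 2531.06 × 30 = 379659/5 ≈ 75931.8000.
Complete frames: 75931.

75931 frames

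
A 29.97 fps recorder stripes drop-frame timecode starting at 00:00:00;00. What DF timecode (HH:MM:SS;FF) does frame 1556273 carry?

14:25:27;21

Ten DF minutes hold 17982 frames, so frame 1556273 lies in block 86 (frames 1546452–1564433) with 9821 frames into that block.
The block's first minute is 1800 frames and the rest 1798 each; 9821 frames reaches minute 5, so 86 × 18 + 5 × 2 = 1558 labels have been skipped so far.
Adding those back, label number 1556273 + 1558 = 1557831 at 30 labels/s is 51927 s + 21 f = 14 h 25 min 27 s frame 21, i.e. 14:25:27;21.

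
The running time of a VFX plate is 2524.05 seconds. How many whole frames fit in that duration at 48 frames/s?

121154 frames

Frames = 2524.05 × 48 = 605772/5 ≈ 121154.4000.
Complete frames: 121154.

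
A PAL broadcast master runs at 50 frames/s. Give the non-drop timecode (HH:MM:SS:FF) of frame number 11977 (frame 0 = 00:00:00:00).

11977 ÷ 50 = 239 full seconds, remainder 27 frames.
239 s = 0 h 3 min 59 s.
Timecode: 00:03:59:27.

00:03:59:27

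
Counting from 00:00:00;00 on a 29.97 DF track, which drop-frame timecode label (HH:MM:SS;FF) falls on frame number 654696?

Ten DF minutes hold 17982 frames, so frame 654696 lies in block 36 (frames 647352–665333) with 7344 frames into that block.
The block's first minute is 1800 frames and the rest 1798 each; 7344 frames reaches minute 4, so 36 × 18 + 4 × 2 = 656 labels have been skipped so far.
Adding those back, label number 654696 + 656 = 655352 at 30 labels/s is 21845 s + 2 f = 6 h 4 min 5 s frame 2, i.e. 06:04:05;02.

06:04:05;02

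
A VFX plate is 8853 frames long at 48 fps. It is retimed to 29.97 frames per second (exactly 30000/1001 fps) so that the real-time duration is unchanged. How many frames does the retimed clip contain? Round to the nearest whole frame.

Frames at target rate = 8853 × (30000/1001) / (48) = 425625/77 ≈ 5527.597.
Nearest whole frame: 5528.

5528 frames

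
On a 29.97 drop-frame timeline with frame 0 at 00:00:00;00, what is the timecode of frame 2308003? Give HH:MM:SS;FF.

Each 10-minute DF block holds 10 × 60 × 30 − 9 × 2 = 17982 frames. 2308003 ÷ 17982 → 128 full blocks, remainder 6307.
Within the partial block the first minute is 1800 frames and each further minute 1798, so 3 further minute boundaries passed. Total skipped labels = 18 × 128 + 2 × 3 = 2310.
Non-drop label index = 2308003 + 2310 = 2310313; at 30 labels/s that is 21:23:30:13, i.e. DF 21:23:30;13.

21:23:30;13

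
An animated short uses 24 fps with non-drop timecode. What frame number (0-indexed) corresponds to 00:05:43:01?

Total seconds to the label: (0 × 3600 + 5 × 60 + 43) = 343.
Frame index = 343 × 24 + 1 = 8233.

frame 8233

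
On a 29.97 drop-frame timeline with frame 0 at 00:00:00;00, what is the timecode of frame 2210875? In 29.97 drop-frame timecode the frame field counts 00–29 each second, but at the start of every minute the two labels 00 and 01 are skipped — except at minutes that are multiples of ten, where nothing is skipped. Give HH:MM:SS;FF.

Ten DF minutes hold 17982 frames, so frame 2210875 lies in block 122 (frames 2193804–2211785) with 17071 frames into that block.
The block's first minute is 1800 frames and the rest 1798 each; 17071 frames reaches minute 9, so 122 × 18 + 9 × 2 = 2214 labels have been skipped so far.
Adding those back, label number 2210875 + 2214 = 2213089 at 30 labels/s is 73769 s + 19 f = 20 h 29 min 29 s frame 19, i.e. 20:29:29;19.

20:29:29;19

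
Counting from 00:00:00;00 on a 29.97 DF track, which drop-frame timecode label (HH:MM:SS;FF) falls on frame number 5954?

Each 10-minute DF block holds 10 × 60 × 30 − 9 × 2 = 17982 frames. 5954 ÷ 17982 → 0 full blocks, remainder 5954.
Within the partial block the first minute is 1800 frames and each further minute 1798, so 3 further minute boundaries passed. Total skipped labels = 18 × 0 + 2 × 3 = 6.
Non-drop label index = 5954 + 6 = 5960; at 30 labels/s that is 00:03:18:20, i.e. DF 00:03:18;20.

00:03:18;20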